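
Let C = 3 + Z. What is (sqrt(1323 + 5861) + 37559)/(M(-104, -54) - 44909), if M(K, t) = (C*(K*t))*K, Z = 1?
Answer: -37559/2381165 - 4*sqrt(449)/2381165 ≈ -0.015809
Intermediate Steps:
C = 4 (C = 3 + 1 = 4)
M(K, t) = 4*t*K**2 (M(K, t) = (4*(K*t))*K = (4*K*t)*K = 4*t*K**2)
(sqrt(1323 + 5861) + 37559)/(M(-104, -54) - 44909) = (sqrt(1323 + 5861) + 37559)/(4*(-54)*(-104)**2 - 44909) = (sqrt(7184) + 37559)/(4*(-54)*10816 - 44909) = (4*sqrt(449) + 37559)/(-2336256 - 44909) = (37559 + 4*sqrt(449))/(-2381165) = (37559 + 4*sqrt(449))*(-1/2381165) = -37559/2381165 - 4*sqrt(449)/2381165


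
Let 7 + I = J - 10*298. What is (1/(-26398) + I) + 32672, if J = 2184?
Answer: 841277861/26398 ≈ 31869.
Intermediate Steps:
I = -803 (I = -7 + (2184 - 10*298) = -7 + (2184 - 1*2980) = -7 + (2184 - 2980) = -7 - 796 = -803)
(1/(-26398) + I) + 32672 = (1/(-26398) - 803) + 32672 = (-1/26398 - 803) + 32672 = -21197595/26398 + 32672 = 841277861/26398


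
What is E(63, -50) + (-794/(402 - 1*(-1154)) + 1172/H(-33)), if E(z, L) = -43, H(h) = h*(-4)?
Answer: -889129/25674 ≈ -34.631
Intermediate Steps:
H(h) = -4*h
E(63, -50) + (-794/(402 - 1*(-1154)) + 1172/H(-33)) = -43 + (-794/(402 - 1*(-1154)) + 1172/((-4*(-33)))) = -43 + (-794/(402 + 1154) + 1172/132) = -43 + (-794/1556 + 1172*(1/132)) = -43 + (-794*1/1556 + 293/33) = -43 + (-397/778 + 293/33) = -43 + 214853/25674 = -889129/25674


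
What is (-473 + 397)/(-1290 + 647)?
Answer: 76/643 ≈ 0.11820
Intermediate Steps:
(-473 + 397)/(-1290 + 647) = -76/(-643) = -76*(-1/643) = 76/643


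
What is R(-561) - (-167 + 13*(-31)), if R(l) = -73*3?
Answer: 351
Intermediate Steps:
R(l) = -219
R(-561) - (-167 + 13*(-31)) = -219 - (-167 + 13*(-31)) = -219 - (-167 - 403) = -219 - 1*(-570) = -219 + 570 = 351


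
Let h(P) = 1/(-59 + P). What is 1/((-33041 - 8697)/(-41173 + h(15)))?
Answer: 1811613/1836472 ≈ 0.98646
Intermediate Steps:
1/((-33041 - 8697)/(-41173 + h(15))) = 1/((-33041 - 8697)/(-41173 + 1/(-59 + 15))) = 1/(-41738/(-41173 + 1/(-44))) = 1/(-41738/(-41173 - 1/44)) = 1/(-41738/(-1811613/44)) = 1/(-41738*(-44/1811613)) = 1/(1836472/1811613) = 1811613/1836472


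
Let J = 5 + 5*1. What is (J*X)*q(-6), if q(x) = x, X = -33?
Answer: 1980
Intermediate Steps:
J = 10 (J = 5 + 5 = 10)
(J*X)*q(-6) = (10*(-33))*(-6) = -330*(-6) = 1980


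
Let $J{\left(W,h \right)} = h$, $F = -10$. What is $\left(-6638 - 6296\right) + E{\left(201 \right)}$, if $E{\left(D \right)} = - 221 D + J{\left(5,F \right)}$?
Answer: $-57365$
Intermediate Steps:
$E{\left(D \right)} = -10 - 221 D$ ($E{\left(D \right)} = - 221 D - 10 = -10 - 221 D$)
$\left(-6638 - 6296\right) + E{\left(201 \right)} = \left(-6638 - 6296\right) - 44431 = -12934 - 44431 = -57365$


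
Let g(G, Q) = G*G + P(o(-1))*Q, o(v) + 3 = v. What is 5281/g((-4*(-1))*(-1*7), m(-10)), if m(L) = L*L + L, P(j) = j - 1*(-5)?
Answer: 5281/874 ≈ 6.0423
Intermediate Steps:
o(v) = -3 + v
P(j) = 5 + j (P(j) = j + 5 = 5 + j)
m(L) = L + L² (m(L) = L² + L = L + L²)
g(G, Q) = Q + G² (g(G, Q) = G*G + (5 + (-3 - 1))*Q = G² + (5 - 4)*Q = G² + 1*Q = G² + Q = Q + G²)
5281/g((-4*(-1))*(-1*7), m(-10)) = 5281/(-10*(1 - 10) + ((-4*(-1))*(-1*7))²) = 5281/(-10*(-9) + (4*(-7))²) = 5281/(90 + (-28)²) = 5281/(90 + 784) = 5281/874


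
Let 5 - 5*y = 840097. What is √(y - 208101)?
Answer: I*√9402985/5 ≈ 613.29*I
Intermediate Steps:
y = -840092/5 (y = 1 - ⅕*840097 = 1 - 840097/5 = -840092/5 ≈ -1.6802e+5)
√(y - 208101) = √(-840092/5 - 208101) = √(-1880597/5) = I*√9402985/5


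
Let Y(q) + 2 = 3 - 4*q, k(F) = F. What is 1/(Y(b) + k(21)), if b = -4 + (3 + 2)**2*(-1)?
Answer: 1/138 ≈ 0.0072464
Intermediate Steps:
b = -29 (b = -4 + 5**2*(-1) = -4 + 25*(-1) = -4 - 25 = -29)
Y(q) = 1 - 4*q (Y(q) = -2 + (3 - 4*q) = 1 - 4*q)
1/(Y(b) + k(21)) = 1/((1 - 4*(-29)) + 21) = 1/((1 + 116) + 21) = 1/(117 + 21) = 1/138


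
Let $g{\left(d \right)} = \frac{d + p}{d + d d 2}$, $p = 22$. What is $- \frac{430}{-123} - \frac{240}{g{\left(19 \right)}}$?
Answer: $- \frac{533090}{123} \approx -4334.1$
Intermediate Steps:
$g{\left(d \right)} = \frac{22 + d}{d + 2 d^{2}}$ ($g{\left(d \right)} = \frac{d + 22}{d + d d 2} = \frac{22 + d}{d + d^{2} \cdot 2} = \frac{22 + d}{d + 2 d^{2}}$)
$- \frac{430}{-123} - \frac{240}{g{\left(19 \right)}} = - \frac{430}{-123} - \frac{240}{\frac{1}{19} \frac{1}{1 + 2 \cdot 19} \left(22 + 19\right)} = \left(-430\right) \left(- \frac{1}{123}\right) - \frac{240}{\frac{1}{19} \frac{1}{1 + 38} \cdot 41} = \frac{430}{123} - \frac{240}{\frac{1}{19} \cdot \frac{1}{39} \cdot 41} = \frac{430}{123} - \frac{240}{\frac{41}{741}} = \frac{430}{123} - \frac{177840}{41} = - \frac{533090}{123}$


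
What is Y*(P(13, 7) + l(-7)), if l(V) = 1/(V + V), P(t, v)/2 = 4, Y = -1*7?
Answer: -111/2 ≈ -55.500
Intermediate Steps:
Y = -7
P(t, v) = 8 (P(t, v) = 2*4 = 8)
l(V) = 1/(2*V)
Y*(P(13, 7) + l(-7)) = -7*(8 + (½)/(-7)) = -7*(8 + (½)*(-⅐)) = -7*(8 - 1/14) = -7*111/14 = -111/2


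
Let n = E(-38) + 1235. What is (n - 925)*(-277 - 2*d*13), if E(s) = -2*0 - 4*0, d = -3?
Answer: -61690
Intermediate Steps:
E(s) = 0 (E(s) = 0 + 0 = 0)
n = 1235 (n = 0 + 1235 = 1235)
(n - 925)*(-277 - 2*d*13) = (1235 - 925)*(-277 - 2*(-3)*13) = 310*(-277 + 6*13) = 310*(-277 + 78) = 310*(-199) = -61690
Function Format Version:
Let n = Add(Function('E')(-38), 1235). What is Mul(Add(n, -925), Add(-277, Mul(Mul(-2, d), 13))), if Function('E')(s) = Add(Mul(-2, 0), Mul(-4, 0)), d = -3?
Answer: -61690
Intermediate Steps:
Function('E')(s) = 0 (Function('E')(s) = Add(0, 0) = 0)
n = 1235 (n = Add(0, 1235) = 1235)
Mul(Add(n, -925), Add(-277, Mul(Mul(-2, d), 13))) = Mul(Add(1235, -925), Add(-277, Mul(Mul(-2, -3), 13))) = Mul(310, Add(-277, Mul(6, 13))) = Mul(310, Add(-277, 78)) = Mul(310, -199) = -61690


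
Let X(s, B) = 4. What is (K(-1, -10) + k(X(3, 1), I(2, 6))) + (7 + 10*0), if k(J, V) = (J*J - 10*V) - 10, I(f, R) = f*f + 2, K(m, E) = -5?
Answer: -52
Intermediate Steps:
I(f, R) = 2 + f² (I(f, R) = f² + 2 = 2 + f²)
k(J, V) = -10 + J² - 10*V (k(J, V) = (J² - 10*V) - 10 = -10 + J² - 10*V)
(K(-1, -10) + k(X(3, 1), I(2, 6))) + (7 + 10*0) = (-5 + (-10 + 4² - 10*(2 + 2²))) + (7 + 10*0) = (-5 + (-10 + 16 - 10*(2 + 4))) + (7 + 0) = (-5 + (-10 + 16 - 10*6)) + 7 = (-5 + (-10 + 16 - 60)) + 7 = (-5 - 54) + 7 = -59 + 7 = -52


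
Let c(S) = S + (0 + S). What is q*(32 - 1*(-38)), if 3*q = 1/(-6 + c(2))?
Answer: -35/3 ≈ -11.667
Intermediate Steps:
c(S) = 2*S (c(S) = S + S = 2*S)
q = -⅙ (q = 1/(3*(-6 + 2*2)) = 1/(3*(-6 + 4)) = (⅓)/(-2) = (⅓)*(-½) = -⅙ ≈ -0.16667)
q*(32 - 1*(-38)) = -(32 - 1*(-38))/6 = -(32 + 38)/6 = -⅙*70 = -35/3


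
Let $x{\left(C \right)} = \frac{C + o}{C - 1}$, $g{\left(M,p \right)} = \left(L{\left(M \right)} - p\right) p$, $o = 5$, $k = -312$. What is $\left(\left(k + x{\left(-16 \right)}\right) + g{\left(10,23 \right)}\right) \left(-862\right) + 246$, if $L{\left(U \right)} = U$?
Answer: $\frac{8948294}{17} \approx 5.2637 \cdot 10^{5}$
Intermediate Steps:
$g{\left(M,p \right)} = p \left(M - p\right)$ ($g{\left(M,p \right)} = \left(M - p\right) p = p \left(M - p\right)$)
$x{\left(C \right)} = \frac{5 + C}{-1 + C}$ ($x{\left(C \right)} = \frac{C + 5}{C - 1} = \frac{5 + C}{-1 + C}$)
$\left(\left(k + x{\left(-16 \right)}\right) + g{\left(10,23 \right)}\right) \left(-862\right) + 246 = \left(\left(-312 + \frac{5 - 16}{-1 - 16}\right) + 23 \left(10 - 23\right)\right) \left(-862\right) + 246 = \left(\left(-312 + \frac{1}{-17} \left(-11\right)\right) + 23 \left(10 - 23\right)\right) \left(-862\right) + 246 = \left(\left(-312 - - \frac{11}{17}\right) + 23 \left(-13\right)\right) \left(-862\right) + 246 = \left(\left(-312 + \frac{11}{17}\right) - 299\right) \left(-862\right) + 246 = \left(- \frac{5293}{17} - 299\right) \left(-862\right) + 246 = \left(- \frac{10376}{17}\right) \left(-862\right) + 246 = \frac{8944112}{17} + 246 = \frac{8948294}{17}$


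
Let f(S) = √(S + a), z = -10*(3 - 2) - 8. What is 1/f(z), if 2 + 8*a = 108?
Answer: -2*I*√19/19 ≈ -0.45883*I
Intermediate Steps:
a = 53/4 (a = -¼ + (⅛)*108 = -¼ + 27/2 = 53/4 ≈ 13.250)
z = -18 (z = -10*1 - 8 = -10 - 8 = -18)
f(S) = √(53/4 + S) (f(S) = √(S + 53/4) = √(53/4 + S))
1/f(z) = 1/(√(53 + 4*(-18))/2) = 1/(√(53 - 72)/2) = 1/(√(-19)/2) = 1/((I*√19)/2) = 1/(I*√19/2) = -2*I*√19/19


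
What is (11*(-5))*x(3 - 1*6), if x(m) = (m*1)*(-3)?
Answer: -495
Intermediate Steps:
x(m) = -3*m (x(m) = m*(-3) = -3*m)
(11*(-5))*x(3 - 1*6) = (11*(-5))*(-3*(3 - 1*6)) = -(-165)*(3 - 6) = -(-165)*(-3) = -55*9 = -495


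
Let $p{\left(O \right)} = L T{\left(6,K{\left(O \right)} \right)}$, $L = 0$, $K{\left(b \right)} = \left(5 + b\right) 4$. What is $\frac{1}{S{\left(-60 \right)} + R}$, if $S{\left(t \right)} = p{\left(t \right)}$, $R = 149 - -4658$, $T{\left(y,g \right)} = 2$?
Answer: $\frac{1}{4807} \approx 0.00020803$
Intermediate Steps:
$K{\left(b \right)} = 20 + 4 b$
$p{\left(O \right)} = 0$ ($p{\left(O \right)} = 0 \cdot 2 = 0$)
$R = 4807$ ($R = 149 + 4658 = 4807$)
$S{\left(t \right)} = 0$
$\frac{1}{S{\left(-60 \right)} + R} = \frac{1}{0 + 4807} = \frac{1}{4807}$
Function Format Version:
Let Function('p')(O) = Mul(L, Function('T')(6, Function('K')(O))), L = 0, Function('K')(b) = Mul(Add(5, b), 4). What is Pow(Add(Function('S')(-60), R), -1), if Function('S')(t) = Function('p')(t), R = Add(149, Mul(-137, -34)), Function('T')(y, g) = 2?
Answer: Rational(1, 4807) ≈ 0.00020803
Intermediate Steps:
Function('K')(b) = Add(20, Mul(4, b))
Function('p')(O) = 0 (Function('p')(O) = Mul(0, 2) = 0)
R = 4807 (R = Add(149, 4658) = 4807)
Function('S')(t) = 0
Pow(Add(Function('S')(-60), R), -1) = Pow(Add(0, 4807), -1) = Pow(4807, -1) = Rational(1, 4807)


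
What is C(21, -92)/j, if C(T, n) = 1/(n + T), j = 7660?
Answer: -1/543860 ≈ -1.8387e-6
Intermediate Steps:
C(T, n) = 1/(T + n)
C(21, -92)/j = 1/((21 - 92)*7660) = (1/7660)/(-71) = -1/71*1/7660 = -1/543860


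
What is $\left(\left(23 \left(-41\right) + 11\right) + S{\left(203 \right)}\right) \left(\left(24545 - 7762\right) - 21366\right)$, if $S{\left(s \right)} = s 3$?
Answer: $1480309$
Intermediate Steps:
$S{\left(s \right)} = 3 s$
$\left(\left(23 \left(-41\right) + 11\right) + S{\left(203 \right)}\right) \left(\left(24545 - 7762\right) - 21366\right) = \left(\left(23 \left(-41\right) + 11\right) + 3 \cdot 203\right) \left(\left(24545 - 7762\right) - 21366\right) = \left(\left(-943 + 11\right) + 609\right) \left(16783 - 21366\right) = \left(-932 + 609\right) \left(-4583\right) = \left(-323\right) \left(-4583\right) = 1480309$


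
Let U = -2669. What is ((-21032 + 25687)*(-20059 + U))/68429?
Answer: -105798840/68429 ≈ -1546.1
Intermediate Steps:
((-21032 + 25687)*(-20059 + U))/68429 = ((-21032 + 25687)*(-20059 - 2669))/68429 = (4655*(-22728))*(1/68429) = -105798840*1/68429 = -105798840/68429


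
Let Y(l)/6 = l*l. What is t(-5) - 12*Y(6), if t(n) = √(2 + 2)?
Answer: -2590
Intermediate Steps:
t(n) = 2 (t(n) = √4 = 2)
Y(l) = 6*l² (Y(l) = 6*(l*l) = 6*l²)
t(-5) - 12*Y(6) = 2 - 72*6² = 2 - 72*36 = 2 - 12*216 = 2 - 2592 = -2590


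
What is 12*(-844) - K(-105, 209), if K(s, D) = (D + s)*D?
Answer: -31864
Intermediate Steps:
K(s, D) = D*(D + s)
12*(-844) - K(-105, 209) = 12*(-844) - 209*(209 - 105) = -10128 - 209*104 = -10128 - 1*21736 = -10128 - 21736 = -31864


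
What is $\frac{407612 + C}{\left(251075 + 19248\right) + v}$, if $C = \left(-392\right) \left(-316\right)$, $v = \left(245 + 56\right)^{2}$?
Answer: $\frac{132871}{90231} \approx 1.4726$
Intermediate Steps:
$v = 90601$ ($v = 301^{2} = 90601$)
$C = 123872$
$\frac{407612 + C}{\left(251075 + 19248\right) + v} = \frac{407612 + 123872}{\left(251075 + 19248\right) + 90601} = \frac{531484}{270323 + 90601} = \frac{531484}{360924} = 531484 \cdot \frac{1}{360924} = \frac{132871}{90231}$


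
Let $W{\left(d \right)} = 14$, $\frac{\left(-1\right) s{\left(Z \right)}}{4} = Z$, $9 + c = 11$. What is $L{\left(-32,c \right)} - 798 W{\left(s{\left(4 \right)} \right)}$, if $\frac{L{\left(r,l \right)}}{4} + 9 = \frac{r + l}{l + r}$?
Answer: $-11204$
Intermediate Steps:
$c = 2$ ($c = -9 + 11 = 2$)
$s{\left(Z \right)} = - 4 Z$
$L{\left(r,l \right)} = -32$ ($L{\left(r,l \right)} = -36 + 4 \frac{r + l}{l + r} = -36 + 4 \frac{l + r}{l + r} = -36 + 4 \cdot 1 = -36 + 4 = -32$)
$L{\left(-32,c \right)} - 798 W{\left(s{\left(4 \right)} \right)} = -32 - 11172 = -11204$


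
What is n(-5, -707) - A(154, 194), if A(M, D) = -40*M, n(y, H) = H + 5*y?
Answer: 5428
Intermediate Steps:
n(-5, -707) - A(154, 194) = (-707 + 5*(-5)) - (-40)*154 = (-707 - 25) - 1*(-6160) = -732 + 6160 = 5428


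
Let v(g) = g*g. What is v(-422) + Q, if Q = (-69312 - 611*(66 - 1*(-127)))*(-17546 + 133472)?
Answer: -21705226526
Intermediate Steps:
v(g) = g²
Q = -21705404610 (Q = (-69312 - 611*(66 + 127))*115926 = (-69312 - 611*193)*115926 = (-69312 - 117923)*115926 = -187235*115926 = -21705404610)
v(-422) + Q = (-422)² - 21705404610 = 178084 - 21705404610 = -21705226526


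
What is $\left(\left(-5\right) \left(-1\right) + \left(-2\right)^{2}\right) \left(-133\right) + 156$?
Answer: $-1041$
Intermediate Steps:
$\left(\left(-5\right) \left(-1\right) + \left(-2\right)^{2}\right) \left(-133\right) + 156 = \left(5 + 4\right) \left(-133\right) + 156 = 9 \left(-133\right) + 156 = -1197 + 156 = -1041$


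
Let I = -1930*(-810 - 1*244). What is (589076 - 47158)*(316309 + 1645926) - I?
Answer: 1063368432510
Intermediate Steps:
I = 2034220 (I = -1930*(-810 - 244) = -1930*(-1054) = 2034220)
(589076 - 47158)*(316309 + 1645926) - I = (589076 - 47158)*(316309 + 1645926) - 1*2034220 = 541918*1962235 - 2034220 = 1063370466730 - 2034220 = 1063368432510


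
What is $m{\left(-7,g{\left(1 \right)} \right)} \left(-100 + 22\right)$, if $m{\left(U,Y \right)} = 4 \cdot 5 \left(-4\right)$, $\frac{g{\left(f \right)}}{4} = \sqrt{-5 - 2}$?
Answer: $6240$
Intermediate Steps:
$g{\left(f \right)} = 4 i \sqrt{7}$ ($g{\left(f \right)} = 4 \sqrt{-5 - 2} = 4 \sqrt{-7} = 4 i \sqrt{7}$)
$m{\left(U,Y \right)} = -80$ ($m{\left(U,Y \right)} = 20 \left(-4\right) = -80$)
$m{\left(-7,g{\left(1 \right)} \right)} \left(-100 + 22\right) = - 80 \left(-100 + 22\right) = \left(-80\right) \left(-78\right) = 6240$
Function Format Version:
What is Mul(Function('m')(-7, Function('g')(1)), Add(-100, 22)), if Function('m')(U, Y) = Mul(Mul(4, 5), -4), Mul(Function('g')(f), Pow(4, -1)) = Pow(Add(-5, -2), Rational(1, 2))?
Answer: 6240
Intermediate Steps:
Function('g')(f) = Mul(4, I, Pow(7, Rational(1, 2))) (Function('g')(f) = Mul(4, Pow(Add(-5, -2), Rational(1, 2))) = Mul(4, Pow(-7, Rational(1, 2))) = Mul(4, Mul(I, Pow(7, Rational(1, 2)))) = Mul(4, I, Pow(7, Rational(1, 2))))
Function('m')(U, Y) = -80 (Function('m')(U, Y) = Mul(20, -4) = -80)
Mul(Function('m')(-7, Function('g')(1)), Add(-100, 22)) = Mul(-80, Add(-100, 22)) = Mul(-80, -78) = 6240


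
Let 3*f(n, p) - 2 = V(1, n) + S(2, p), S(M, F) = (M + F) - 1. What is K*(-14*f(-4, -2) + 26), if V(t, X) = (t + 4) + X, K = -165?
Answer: -2750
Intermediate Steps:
S(M, F) = -1 + F + M (S(M, F) = (F + M) - 1 = -1 + F + M)
V(t, X) = 4 + X + t (V(t, X) = (4 + t) + X = 4 + X + t)
f(n, p) = 8/3 + n/3 + p/3 (f(n, p) = ⅔ + ((4 + n + 1) + (-1 + p + 2))/3 = ⅔ + ((5 + n) + (1 + p))/3 = ⅔ + (6 + n + p)/3 = ⅔ + (2 + n/3 + p/3) = 8/3 + n/3 + p/3)
K*(-14*f(-4, -2) + 26) = -165*(-14*(8/3 + (⅓)*(-4) + (⅓)*(-2)) + 26) = -165*(-14*(8/3 - 4/3 - ⅔) + 26) = -165*(-14*⅔ + 26) = -165*(-28/3 + 26) = -165*50/3 = -2750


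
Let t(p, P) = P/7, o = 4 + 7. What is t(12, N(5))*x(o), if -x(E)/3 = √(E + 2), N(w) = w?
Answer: -15*√13/7 ≈ -7.7262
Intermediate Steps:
o = 11
t(p, P) = P/7 (t(p, P) = P*(⅐) = P/7)
x(E) = -3*√(2 + E) (x(E) = -3*√(E + 2) = -3*√(2 + E))
t(12, N(5))*x(o) = ((⅐)*5)*(-3*√(2 + 11)) = 5*(-3*√13)/7 = -15*√13/7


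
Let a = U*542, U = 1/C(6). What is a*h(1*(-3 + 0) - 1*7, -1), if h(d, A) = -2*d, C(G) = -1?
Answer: -10840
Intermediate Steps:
U = -1 (U = 1/(-1) = -1)
a = -542 (a = -1*542 = -542)
a*h(1*(-3 + 0) - 1*7, -1) = -(-1084)*(1*(-3 + 0) - 1*7) = -(-1084)*(1*(-3) - 7) = -(-1084)*(-3 - 7) = -(-1084)*(-10) = -542*20 = -10840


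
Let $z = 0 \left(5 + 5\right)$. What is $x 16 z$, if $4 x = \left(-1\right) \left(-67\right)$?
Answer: $0$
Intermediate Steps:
$x = \frac{67}{4}$ ($x = \frac{\left(-1\right) \left(-67\right)}{4} = \frac{1}{4} \cdot 67 = \frac{67}{4} \approx 16.75$)
$z = 0$ ($z = 0 \cdot 10 = 0$)
$x 16 z = \frac{67}{4} \cdot 16 \cdot 0 = 268 \cdot 0 = 0$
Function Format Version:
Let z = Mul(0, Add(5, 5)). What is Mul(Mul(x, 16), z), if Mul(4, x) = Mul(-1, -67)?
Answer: 0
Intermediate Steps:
x = Rational(67, 4) (x = Mul(Rational(1, 4), Mul(-1, -67)) = Mul(Rational(1, 4), 67) = Rational(67, 4) ≈ 16.750)
z = 0 (z = Mul(0, 10) = 0)
Mul(Mul(x, 16), z) = Mul(Mul(Rational(67, 4), 16), 0) = Mul(268, 0) = 0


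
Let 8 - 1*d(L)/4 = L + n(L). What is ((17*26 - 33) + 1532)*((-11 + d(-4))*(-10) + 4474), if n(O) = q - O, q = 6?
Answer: 8742264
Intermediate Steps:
n(O) = 6 - O
d(L) = 8 (d(L) = 32 - 4*(L + (6 - L)) = 32 - 4*6 = 32 - 24 = 8)
((17*26 - 33) + 1532)*((-11 + d(-4))*(-10) + 4474) = ((17*26 - 33) + 1532)*((-11 + 8)*(-10) + 4474) = ((442 - 33) + 1532)*(-3*(-10) + 4474) = (409 + 1532)*(30 + 4474) = 1941*4504 = 8742264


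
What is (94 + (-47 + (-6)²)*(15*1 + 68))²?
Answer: 670761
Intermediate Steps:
(94 + (-47 + (-6)²)*(15*1 + 68))² = (94 + (-47 + 36)*(15 + 68))² = (94 - 11*83)² = (94 - 913)² = (-819)² = 670761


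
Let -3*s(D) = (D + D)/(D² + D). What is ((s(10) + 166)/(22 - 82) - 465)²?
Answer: 53612623936/245025 ≈ 2.1880e+5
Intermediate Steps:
s(D) = -2*D/(3*(D + D²)) (s(D) = -(D + D)/(3*(D² + D)) = -2*D/(3*(D + D²)))
((s(10) + 166)/(22 - 82) - 465)² = ((-2/(3 + 3*10) + 166)/(22 - 82) - 465)² = ((-2/(3 + 30) + 166)/(-60) - 465)² = ((-2/33 + 166)*(-1/60) - 465)² = ((5476/33)*(-1/60) - 465)² = (-1369/495 - 465)² = (-231544/495)² = 53612623936/245025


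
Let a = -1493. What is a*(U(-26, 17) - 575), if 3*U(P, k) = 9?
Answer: 853996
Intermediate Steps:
U(P, k) = 3 (U(P, k) = (1/3)*9 = 3)
a*(U(-26, 17) - 575) = -1493*(3 - 575) = -1493*(-572) = 853996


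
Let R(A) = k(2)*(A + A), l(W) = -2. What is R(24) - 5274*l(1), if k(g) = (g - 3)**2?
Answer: 10596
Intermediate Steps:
k(g) = (-3 + g)**2
R(A) = 2*A (R(A) = (-3 + 2)**2*(A + A) = (-1)**2*(2*A) = 1*(2*A) = 2*A)
R(24) - 5274*l(1) = 2*24 - 5274*(-2) = 48 - 879*(-12) = 48 + 10548 = 10596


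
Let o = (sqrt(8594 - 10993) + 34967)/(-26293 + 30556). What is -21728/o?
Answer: -67476449306/25472781 + 1929718*I*sqrt(2399)/25472781 ≈ -2649.0 + 3.7105*I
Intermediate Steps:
o = 34967/4263 + I*sqrt(2399)/4263 (o = (sqrt(-2399) + 34967)/4263 = (I*sqrt(2399) + 34967)*(1/4263) = (34967 + I*sqrt(2399))*(1/4263) = 34967/4263 + I*sqrt(2399)/4263 ≈ 8.2024 + 0.011489*I)
-21728/o = -21728/(34967/4263 + I*sqrt(2399)/4263)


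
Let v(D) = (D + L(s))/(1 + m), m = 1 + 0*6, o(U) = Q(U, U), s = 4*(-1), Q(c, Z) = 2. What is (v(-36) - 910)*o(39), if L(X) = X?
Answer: -1860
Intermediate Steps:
s = -4
o(U) = 2
m = 1 (m = 1 + 0 = 1)
v(D) = -2 + D/2 (v(D) = (D - 4)/(1 + 1) = (-4 + D)/2 = (-4 + D)*(½) = -2 + D/2)
(v(-36) - 910)*o(39) = ((-2 + (½)*(-36)) - 910)*2 = ((-2 - 18) - 910)*2 = (-20 - 910)*2 = -930*2 = -1860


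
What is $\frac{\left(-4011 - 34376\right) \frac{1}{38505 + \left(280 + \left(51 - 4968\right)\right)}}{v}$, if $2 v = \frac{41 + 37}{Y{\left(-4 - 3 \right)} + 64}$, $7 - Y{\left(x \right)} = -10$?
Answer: $- \frac{1036449}{440284} \approx -2.354$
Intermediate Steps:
$Y{\left(x \right)} = 17$ ($Y{\left(x \right)} = 7 - -10 = 7 + 10 = 17$)
$v = \frac{13}{27}$ ($v = \frac{\frac{1}{17 + 64} \left(41 + 37\right)}{2} = \frac{\frac{1}{81} \cdot 78}{2} = \frac{1}{2} \cdot \frac{26}{27} = \frac{13}{27} \approx 0.48148$)
$\frac{\left(-4011 - 34376\right) \frac{1}{38505 + \left(280 + \left(51 - 4968\right)\right)}}{v} = \frac{\left(-4011 - 34376\right) \frac{1}{38505 + \left(280 + \left(51 - 4968\right)\right)}}{\frac{13}{27}} = - \frac{38387}{38505 + \left(280 + \left(51 - 4968\right)\right)} \frac{27}{13} = - \frac{38387}{38505 + \left(280 - 4917\right)} \frac{27}{13} = - \frac{38387}{38505 - 4637} \cdot \frac{27}{13} = - \frac{38387}{33868} \cdot \frac{27}{13} = \left(-38387\right) \frac{1}{33868} \cdot \frac{27}{13} = \left(- \frac{38387}{33868}\right) \frac{27}{13} = - \frac{1036449}{440284}$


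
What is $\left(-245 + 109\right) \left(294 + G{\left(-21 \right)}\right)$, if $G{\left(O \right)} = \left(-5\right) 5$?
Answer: $-36584$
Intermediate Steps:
$G{\left(O \right)} = -25$
$\left(-245 + 109\right) \left(294 + G{\left(-21 \right)}\right) = \left(-245 + 109\right) \left(294 - 25\right) = \left(-136\right) 269 = -36584$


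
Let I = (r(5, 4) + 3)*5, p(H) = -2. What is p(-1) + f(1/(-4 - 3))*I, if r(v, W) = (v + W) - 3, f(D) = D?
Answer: -59/7 ≈ -8.4286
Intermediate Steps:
r(v, W) = -3 + W + v (r(v, W) = (W + v) - 3 = -3 + W + v)
I = 45 (I = ((-3 + 4 + 5) + 3)*5 = (6 + 3)*5 = 9*5 = 45)
p(-1) + f(1/(-4 - 3))*I = -2 + 45/(-4 - 3) = -2 + 45/(-7) = -2 - 1/7*45 = -2 - 45/7 = -59/7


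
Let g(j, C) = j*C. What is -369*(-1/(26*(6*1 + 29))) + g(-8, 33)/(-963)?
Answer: 198529/292110 ≈ 0.67964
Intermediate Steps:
g(j, C) = C*j
-369*(-1/(26*(6*1 + 29))) + g(-8, 33)/(-963) = -369*(-1/(26*(6*1 + 29))) + (33*(-8))/(-963) = -369*(-1/(26*(6 + 29))) - 264*(-1/963) = -369/(35*(-26)) + 88/321 = -369/(-910) + 88/321 = -369*(-1/910) + 88/321 = 369/910 + 88/321 = 198529/292110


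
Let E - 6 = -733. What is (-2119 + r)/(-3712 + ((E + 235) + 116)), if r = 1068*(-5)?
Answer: 7459/4088 ≈ 1.8246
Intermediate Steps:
E = -727 (E = 6 - 733 = -727)
r = -5340
(-2119 + r)/(-3712 + ((E + 235) + 116)) = (-2119 - 5340)/(-3712 + ((-727 + 235) + 116)) = -7459/(-3712 + (-492 + 116)) = -7459/(-3712 - 376) = -7459/(-4088) = -7459*(-1/4088) = 7459/4088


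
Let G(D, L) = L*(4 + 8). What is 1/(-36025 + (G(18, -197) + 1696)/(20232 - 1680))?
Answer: -4638/167084117 ≈ -2.7758e-5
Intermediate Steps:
G(D, L) = 12*L (G(D, L) = L*12 = 12*L)
1/(-36025 + (G(18, -197) + 1696)/(20232 - 1680)) = 1/(-36025 + (12*(-197) + 1696)/(20232 - 1680)) = 1/(-36025 + (-2364 + 1696)/18552) = 1/(-36025 - 668*1/18552) = 1/(-36025 - 167/4638) = 1/(-167084117/4638) = -4638/167084117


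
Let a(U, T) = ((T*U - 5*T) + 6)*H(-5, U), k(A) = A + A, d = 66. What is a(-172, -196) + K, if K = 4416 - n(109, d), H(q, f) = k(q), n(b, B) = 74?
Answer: -342638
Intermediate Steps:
k(A) = 2*A
H(q, f) = 2*q
a(U, T) = -60 + 50*T - 10*T*U (a(U, T) = ((T*U - 5*T) + 6)*(2*(-5)) = ((-5*T + T*U) + 6)*(-10) = (6 - 5*T + T*U)*(-10) = -60 + 50*T - 10*T*U)
K = 4342 (K = 4416 - 1*74 = 4416 - 74 = 4342)
a(-172, -196) + K = (-60 + 50*(-196) - 10*(-196)*(-172)) + 4342 = (-60 - 9800 - 337120) + 4342 = -346980 + 4342 = -342638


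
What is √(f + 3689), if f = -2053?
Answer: 2*√409 ≈ 40.448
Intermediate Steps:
√(f + 3689) = √(-2053 + 3689) = √1636 = 2*√409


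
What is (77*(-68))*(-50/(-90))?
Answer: -26180/9 ≈ -2908.9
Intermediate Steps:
(77*(-68))*(-50/(-90)) = -(-261800)*(-1)/90 = -5236*5/9 = -26180/9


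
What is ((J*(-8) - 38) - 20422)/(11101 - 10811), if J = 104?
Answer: -10646/145 ≈ -73.421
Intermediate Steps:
((J*(-8) - 38) - 20422)/(11101 - 10811) = ((104*(-8) - 38) - 20422)/(11101 - 10811) = ((-832 - 38) - 20422)/290 = (-870 - 20422)*(1/290) = -21292*1/290 = -10646/145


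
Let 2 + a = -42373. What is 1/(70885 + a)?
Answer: 1/28510 ≈ 3.5075e-5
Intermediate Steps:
a = -42375 (a = -2 - 42373 = -42375)
1/(70885 + a) = 1/(70885 - 42375) = 1/28510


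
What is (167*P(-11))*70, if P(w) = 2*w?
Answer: -257180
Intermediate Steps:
(167*P(-11))*70 = (167*(2*(-11)))*70 = (167*(-22))*70 = -3674*70 = -257180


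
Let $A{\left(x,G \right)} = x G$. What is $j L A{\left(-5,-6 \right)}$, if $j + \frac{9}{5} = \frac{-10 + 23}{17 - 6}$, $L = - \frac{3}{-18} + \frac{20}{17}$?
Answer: $- \frac{274}{11} \approx -24.909$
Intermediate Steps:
$L = \frac{137}{102}$ ($L = \left(-3\right) \left(- \frac{1}{18}\right) + 20 \cdot \frac{1}{17} = \frac{1}{6} + \frac{20}{17} = \frac{137}{102} \approx 1.3431$)
$j = - \frac{34}{55}$ ($j = - \frac{9}{5} + \frac{-10 + 23}{17 - 6} = - \frac{9}{5} + \frac{13}{11} = - \frac{34}{55} \approx -0.61818$)
$A{\left(x,G \right)} = G x$
$j L A{\left(-5,-6 \right)} = \left(- \frac{34}{55}\right) \frac{137}{102} \left(\left(-6\right) \left(-5\right)\right) = \left(- \frac{137}{165}\right) 30 = - \frac{274}{11}$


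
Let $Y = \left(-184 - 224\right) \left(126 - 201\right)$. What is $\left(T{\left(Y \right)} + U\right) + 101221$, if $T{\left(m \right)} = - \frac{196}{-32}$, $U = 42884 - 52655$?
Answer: $\frac{731649}{8} \approx 91456.0$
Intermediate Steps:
$U = -9771$
$Y = 30600$ ($Y = \left(-408\right) \left(-75\right) = 30600$)
$T{\left(m \right)} = \frac{49}{8}$ ($T{\left(m \right)} = \left(-196\right) \left(- \frac{1}{32}\right) = \frac{49}{8}$)
$\left(T{\left(Y \right)} + U\right) + 101221 = \left(\frac{49}{8} - 9771\right) + 101221 = - \frac{78119}{8} + 101221 = \frac{731649}{8}$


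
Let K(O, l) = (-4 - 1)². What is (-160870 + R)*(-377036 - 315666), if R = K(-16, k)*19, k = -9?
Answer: 111105937290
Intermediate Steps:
K(O, l) = 25 (K(O, l) = (-5)² = 25)
R = 475 (R = 25*19 = 475)
(-160870 + R)*(-377036 - 315666) = (-160870 + 475)*(-377036 - 315666) = -160395*(-692702) = 111105937290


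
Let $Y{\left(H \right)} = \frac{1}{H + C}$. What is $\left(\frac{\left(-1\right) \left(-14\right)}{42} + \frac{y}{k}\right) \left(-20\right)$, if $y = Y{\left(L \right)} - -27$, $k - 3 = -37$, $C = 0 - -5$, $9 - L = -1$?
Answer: $\frac{472}{51} \approx 9.2549$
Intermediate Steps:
$L = 10$ ($L = 9 - -1 = 9 + 1 = 10$)
$C = 5$ ($C = 0 + 5 = 5$)
$k = -34$ ($k = 3 - 37 = -34$)
$Y{\left(H \right)} = \frac{1}{5 + H}$ ($Y{\left(H \right)} = \frac{1}{H + 5} = \frac{1}{5 + H}$)
$y = \frac{406}{15}$ ($y = \frac{1}{5 + 10} - -27 = \frac{1}{15} + 27 = \frac{406}{15} \approx 27.067$)
$\left(\frac{\left(-1\right) \left(-14\right)}{42} + \frac{y}{k}\right) \left(-20\right) = \left(\frac{\left(-1\right) \left(-14\right)}{42} + \frac{406}{15 \left(-34\right)}\right) \left(-20\right) = \left(14 \cdot \frac{1}{42} + \frac{406}{15} \left(- \frac{1}{34}\right)\right) \left(-20\right) = \left(\frac{1}{3} - \frac{203}{255}\right) \left(-20\right) = \left(- \frac{118}{255}\right) \left(-20\right) = \frac{472}{51}$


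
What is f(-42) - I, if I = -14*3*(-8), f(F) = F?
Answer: -378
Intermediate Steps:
I = 336 (I = -42*(-8) = 336)
f(-42) - I = -42 - 1*336 = -42 - 336 = -378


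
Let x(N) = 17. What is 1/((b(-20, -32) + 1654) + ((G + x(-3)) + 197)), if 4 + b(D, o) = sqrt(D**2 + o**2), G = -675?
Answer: 1189/1412297 - 4*sqrt(89)/1412297 ≈ 0.00081517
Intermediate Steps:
b(D, o) = -4 + sqrt(D**2 + o**2)
1/((b(-20, -32) + 1654) + ((G + x(-3)) + 197)) = 1/(((-4 + sqrt((-20)**2 + (-32)**2)) + 1654) + ((-675 + 17) + 197)) = 1/(((-4 + sqrt(400 + 1024)) + 1654) + (-658 + 197)) = 1/(((-4 + sqrt(1424)) + 1654) - 461) = 1/(((-4 + 4*sqrt(89)) + 1654) - 461) = 1/((1650 + 4*sqrt(89)) - 461) = 1/(1189 + 4*sqrt(89))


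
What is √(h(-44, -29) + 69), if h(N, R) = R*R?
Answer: √910 ≈ 30.166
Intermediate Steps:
h(N, R) = R²
√(h(-44, -29) + 69) = √((-29)² + 69) = √(841 + 69) = √910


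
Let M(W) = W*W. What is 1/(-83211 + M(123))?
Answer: -1/68082 ≈ -1.4688e-5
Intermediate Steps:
M(W) = W**2
1/(-83211 + M(123)) = 1/(-83211 + 123**2) = 1/(-83211 + 15129) = 1/(-68082) = -1/68082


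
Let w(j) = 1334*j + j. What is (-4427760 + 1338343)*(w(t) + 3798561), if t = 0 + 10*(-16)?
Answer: -11075439457737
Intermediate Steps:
t = -160 (t = 0 - 160 = -160)
w(j) = 1335*j
(-4427760 + 1338343)*(w(t) + 3798561) = (-4427760 + 1338343)*(1335*(-160) + 3798561) = -3089417*(-213600 + 3798561) = -3089417*3584961 = -11075439457737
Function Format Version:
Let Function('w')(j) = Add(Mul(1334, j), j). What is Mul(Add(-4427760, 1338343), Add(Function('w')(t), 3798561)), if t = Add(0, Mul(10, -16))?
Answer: -11075439457737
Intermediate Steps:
t = -160 (t = Add(0, -160) = -160)
Function('w')(j) = Mul(1335, j)
Mul(Add(-4427760, 1338343), Add(Function('w')(t), 3798561)) = Mul(Add(-4427760, 1338343), Add(Mul(1335, -160), 3798561)) = Mul(-3089417, Add(-213600, 3798561)) = Mul(-3089417, 3584961) = -11075439457737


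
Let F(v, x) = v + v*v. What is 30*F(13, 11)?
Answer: 5460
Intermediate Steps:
F(v, x) = v + v²
30*F(13, 11) = 30*(13*(1 + 13)) = 30*(13*14) = 30*182 = 5460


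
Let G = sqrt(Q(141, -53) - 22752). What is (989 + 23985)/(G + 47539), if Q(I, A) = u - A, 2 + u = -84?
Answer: 593619493/1129989653 - 87409*I*sqrt(465)/1129989653 ≈ 0.52533 - 0.001668*I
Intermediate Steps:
u = -86 (u = -2 - 84 = -86)
Q(I, A) = -86 - A
G = 7*I*sqrt(465) (G = sqrt((-86 - 1*(-53)) - 22752) = sqrt((-86 + 53) - 22752) = sqrt(-33 - 22752) = sqrt(-22785) = 7*I*sqrt(465) ≈ 150.95*I)
(989 + 23985)/(G + 47539) = (989 + 23985)/(7*I*sqrt(465) + 47539) = 24974/(47539 + 7*I*sqrt(465))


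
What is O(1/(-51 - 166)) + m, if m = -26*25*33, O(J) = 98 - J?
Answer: -4633383/217 ≈ -21352.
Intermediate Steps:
m = -21450 (m = -650*33 = -21450)
O(1/(-51 - 166)) + m = (98 - 1/(-51 - 166)) - 21450 = (98 - 1/(-217)) - 21450 = (98 - 1*(-1/217)) - 21450 = (98 + 1/217) - 21450 = 21267/217 - 21450 = -4633383/217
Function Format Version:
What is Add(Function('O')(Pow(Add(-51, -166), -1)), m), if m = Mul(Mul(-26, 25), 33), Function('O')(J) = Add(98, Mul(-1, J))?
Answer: Rational(-4633383, 217) ≈ -21352.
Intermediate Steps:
m = -21450 (m = Mul(-650, 33) = -21450)
Add(Function('O')(Pow(Add(-51, -166), -1)), m) = Add(Add(98, Mul(-1, Pow(Add(-51, -166), -1))), -21450) = Add(Add(98, Mul(-1, Pow(-217, -1))), -21450) = Add(Add(98, Mul(-1, Rational(-1, 217))), -21450) = Add(Add(98, Rational(1, 217)), -21450) = Add(Rational(21267, 217), -21450) = Rational(-4633383, 217)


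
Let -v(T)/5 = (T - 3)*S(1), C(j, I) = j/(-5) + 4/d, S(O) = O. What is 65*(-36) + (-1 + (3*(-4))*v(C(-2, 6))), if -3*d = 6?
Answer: -2617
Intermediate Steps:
d = -2 (d = -⅓*6 = -2)
C(j, I) = -2 - j/5 (C(j, I) = j/(-5) + 4/(-2) = j*(-⅕) + 4*(-½) = -j/5 - 2 = -2 - j/5)
v(T) = 15 - 5*T (v(T) = -5*(T - 3) = -5*(-3 + T) = 15 - 5*T)
65*(-36) + (-1 + (3*(-4))*v(C(-2, 6))) = 65*(-36) + (-1 + (3*(-4))*(15 - 5*(-2 - ⅕*(-2)))) = -2340 + (-1 - 12*(15 - 5*(-2 + ⅖))) = -2340 + (-1 - 12*(15 - 5*(-8/5))) = -2340 + (-1 - 12*(15 + 8)) = -2340 + (-1 - 12*23) = -2340 + (-1 - 276) = -2340 - 277 = -2617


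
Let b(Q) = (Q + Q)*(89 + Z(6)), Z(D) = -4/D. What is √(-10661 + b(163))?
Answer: √163221/3 ≈ 134.67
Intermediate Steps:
b(Q) = 530*Q/3 (b(Q) = (Q + Q)*(89 - 4/6) = (2*Q)*(89 - 4*⅙) = (2*Q)*(89 - ⅔) = (2*Q)*(265/3) = 530*Q/3)
√(-10661 + b(163)) = √(-10661 + (530/3)*163) = √(-10661 + 86390/3) = √(54407/3) = √163221/3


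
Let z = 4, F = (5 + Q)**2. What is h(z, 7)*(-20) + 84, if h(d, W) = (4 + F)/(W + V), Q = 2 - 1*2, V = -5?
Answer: -206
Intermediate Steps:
Q = 0 (Q = 2 - 2 = 0)
F = 25 (F = (5 + 0)**2 = 5**2 = 25)
h(d, W) = 29/(-5 + W) (h(d, W) = (4 + 25)/(W - 5) = 29/(-5 + W))
h(z, 7)*(-20) + 84 = (29/(-5 + 7))*(-20) + 84 = (29/2)*(-20) + 84 = -290 + 84 = -206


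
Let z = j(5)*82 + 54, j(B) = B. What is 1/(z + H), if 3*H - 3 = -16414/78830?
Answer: 118245/54975718 ≈ 0.0021509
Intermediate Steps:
H = 110038/118245 (H = 1 + (-16414/78830)/3 = 1 + (-16414*1/78830)/3 = 1 + (1/3)*(-8207/39415) = 1 - 8207/118245 = 110038/118245 ≈ 0.93059)
z = 464 (z = 5*82 + 54 = 410 + 54 = 464)
1/(z + H) = 1/(464 + 110038/118245) = 1/(54975718/118245) = 118245/54975718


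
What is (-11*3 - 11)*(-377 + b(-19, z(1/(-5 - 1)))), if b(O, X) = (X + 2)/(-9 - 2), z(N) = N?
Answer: 49786/3 ≈ 16595.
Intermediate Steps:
b(O, X) = -2/11 - X/11 (b(O, X) = (2 + X)/(-11) = (2 + X)*(-1/11) = -2/11 - X/11)
(-11*3 - 11)*(-377 + b(-19, z(1/(-5 - 1)))) = (-11*3 - 11)*(-377 + (-2/11 - 1/(11*(-5 - 1)))) = (-33 - 11)*(-377 + (-2/11 - 1/11/(-6))) = -44*(-377 + (-2/11 - 1/11*(-⅙))) = -44*(-377 + (-2/11 + 1/66)) = -44*(-377 - ⅙) = -44*(-2263/6) = 49786/3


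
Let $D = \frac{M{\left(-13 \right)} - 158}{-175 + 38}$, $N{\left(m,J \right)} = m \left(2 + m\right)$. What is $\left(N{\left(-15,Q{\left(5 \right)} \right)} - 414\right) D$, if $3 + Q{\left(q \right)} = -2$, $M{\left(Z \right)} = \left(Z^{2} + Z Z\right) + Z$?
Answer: $\frac{36573}{137} \approx 266.96$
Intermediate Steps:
$M{\left(Z \right)} = Z + 2 Z^{2}$ ($M{\left(Z \right)} = \left(Z^{2} + Z^{2}\right) + Z = 2 Z^{2} + Z = Z + 2 Z^{2}$)
$Q{\left(q \right)} = -5$ ($Q{\left(q \right)} = -3 - 2 = -5$)
$D = - \frac{167}{137}$ ($D = \frac{- 13 \left(1 + 2 \left(-13\right)\right) - 158}{-175 + 38} = \frac{- 13 \left(1 - 26\right) - 158}{-137} = \left(\left(-13\right) \left(-25\right) - 158\right) \left(- \frac{1}{137}\right) = \left(325 - 158\right) \left(- \frac{1}{137}\right) = 167 \left(- \frac{1}{137}\right) = - \frac{167}{137} \approx -1.219$)
$\left(N{\left(-15,Q{\left(5 \right)} \right)} - 414\right) D = \left(- 15 \left(2 - 15\right) - 414\right) \left(- \frac{167}{137}\right) = \left(\left(-15\right) \left(-13\right) - 414\right) \left(- \frac{167}{137}\right) = \left(195 - 414\right) \left(- \frac{167}{137}\right) = \left(-219\right) \left(- \frac{167}{137}\right) = \frac{36573}{137}$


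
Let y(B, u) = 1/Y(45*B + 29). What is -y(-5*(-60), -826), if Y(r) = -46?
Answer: 1/46 ≈ 0.021739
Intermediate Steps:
y(B, u) = -1/46 (y(B, u) = 1/(-46) = -1/46)
-y(-5*(-60), -826) = -1*(-1/46) = 1/46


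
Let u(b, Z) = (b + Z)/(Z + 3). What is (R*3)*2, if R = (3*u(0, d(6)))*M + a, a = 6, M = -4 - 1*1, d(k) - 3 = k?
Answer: -63/2 ≈ -31.500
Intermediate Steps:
d(k) = 3 + k
u(b, Z) = (Z + b)/(3 + Z)
M = -5 (M = -4 - 1 = -5)
R = -21/4 (R = (3*(((3 + 6) + 0)/(3 + (3 + 6))))*(-5) + 6 = (3*((9 + 0)/(3 + 9)))*(-5) + 6 = (3*(9/12))*(-5) + 6 = (3*((1/12)*9))*(-5) + 6 = (3*(¾))*(-5) + 6 = (9/4)*(-5) + 6 = -45/4 + 6 = -21/4 ≈ -5.2500)
(R*3)*2 = -21/4*3*2 = -63/4*2 = -63/2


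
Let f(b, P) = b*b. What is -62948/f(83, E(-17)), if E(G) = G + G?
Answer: -62948/6889 ≈ -9.1375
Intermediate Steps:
E(G) = 2*G
f(b, P) = b²
-62948/f(83, E(-17)) = -62948/(83²) = -62948/6889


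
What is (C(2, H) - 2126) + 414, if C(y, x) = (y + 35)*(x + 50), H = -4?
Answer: -10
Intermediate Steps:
C(y, x) = (35 + y)*(50 + x)
(C(2, H) - 2126) + 414 = ((1750 + 35*(-4) + 50*2 - 4*2) - 2126) + 414 = ((1750 - 140 + 100 - 8) - 2126) + 414 = (1702 - 2126) + 414 = -424 + 414 = -10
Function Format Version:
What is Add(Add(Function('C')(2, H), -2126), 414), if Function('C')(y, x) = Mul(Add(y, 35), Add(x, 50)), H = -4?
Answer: -10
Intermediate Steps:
Function('C')(y, x) = Mul(Add(35, y), Add(50, x))
Add(Add(Function('C')(2, H), -2126), 414) = Add(Add(Add(1750, Mul(35, -4), Mul(50, 2), Mul(-4, 2)), -2126), 414) = Add(Add(Add(1750, -140, 100, -8), -2126), 414) = Add(Add(1702, -2126), 414) = Add(-424, 414) = -10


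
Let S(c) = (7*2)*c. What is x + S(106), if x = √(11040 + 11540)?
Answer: 1484 + 2*√5645 ≈ 1634.3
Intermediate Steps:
S(c) = 14*c
x = 2*√5645 (x = √22580 = 2*√5645 ≈ 150.27)
x + S(106) = 2*√5645 + 14*106 = 2*√5645 + 1484 = 1484 + 2*√5645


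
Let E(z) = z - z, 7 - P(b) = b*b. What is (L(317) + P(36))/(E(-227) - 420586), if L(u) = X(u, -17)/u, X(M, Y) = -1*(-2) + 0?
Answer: 408611/133325762 ≈ 0.0030648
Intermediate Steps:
P(b) = 7 - b**2 (P(b) = 7 - b*b = 7 - b**2)
E(z) = 0
X(M, Y) = 2 (X(M, Y) = 2 + 0 = 2)
L(u) = 2/u
(L(317) + P(36))/(E(-227) - 420586) = (2/317 + (7 - 1*36**2))/(0 - 420586) = (2*(1/317) + (7 - 1*1296))/(-420586) = (2/317 + (7 - 1296))*(-1/420586) = (2/317 - 1289)*(-1/420586) = -408611/317*(-1/420586) = 408611/133325762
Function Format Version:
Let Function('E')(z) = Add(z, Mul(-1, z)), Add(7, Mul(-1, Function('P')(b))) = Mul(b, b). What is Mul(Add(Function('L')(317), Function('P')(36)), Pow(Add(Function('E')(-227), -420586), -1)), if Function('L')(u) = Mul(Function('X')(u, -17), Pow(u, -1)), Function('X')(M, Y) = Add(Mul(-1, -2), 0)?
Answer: Rational(408611, 133325762) ≈ 0.0030648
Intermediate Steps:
Function('P')(b) = Add(7, Mul(-1, Pow(b, 2))) (Function('P')(b) = Add(7, Mul(-1, Mul(b, b))) = Add(7, Mul(-1, Pow(b, 2))))
Function('E')(z) = 0
Function('X')(M, Y) = 2 (Function('X')(M, Y) = Add(2, 0) = 2)
Function('L')(u) = Mul(2, Pow(u, -1))
Mul(Add(Function('L')(317), Function('P')(36)), Pow(Add(Function('E')(-227), -420586), -1)) = Mul(Add(Mul(2, Pow(317, -1)), Add(7, Mul(-1, Pow(36, 2)))), Pow(Add(0, -420586), -1)) = Mul(Add(Mul(2, Rational(1, 317)), Add(7, Mul(-1, 1296))), Pow(-420586, -1)) = Mul(Add(Rational(2, 317), Add(7, -1296)), Rational(-1, 420586)) = Mul(Add(Rational(2, 317), -1289), Rational(-1, 420586)) = Mul(Rational(-408611, 317), Rational(-1, 420586)) = Rational(408611, 133325762)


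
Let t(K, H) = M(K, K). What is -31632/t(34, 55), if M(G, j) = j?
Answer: -15816/17 ≈ -930.35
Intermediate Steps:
t(K, H) = K
-31632/t(34, 55) = -31632/34 = -31632*1/34 = -15816/17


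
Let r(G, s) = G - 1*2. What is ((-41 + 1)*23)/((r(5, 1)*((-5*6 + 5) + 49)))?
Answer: -115/9 ≈ -12.778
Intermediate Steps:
r(G, s) = -2 + G (r(G, s) = G - 2 = -2 + G)
((-41 + 1)*23)/((r(5, 1)*((-5*6 + 5) + 49))) = ((-41 + 1)*23)/(((-2 + 5)*((-5*6 + 5) + 49))) = (-40*23)/((3*((-30 + 5) + 49))) = -920*1/(3*(-25 + 49)) = -920/(3*24) = -920/72 = -920*1/72 = -115/9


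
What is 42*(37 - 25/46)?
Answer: 35217/23 ≈ 1531.2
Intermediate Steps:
42*(37 - 25/46) = 42*(1677/46) = 35217/23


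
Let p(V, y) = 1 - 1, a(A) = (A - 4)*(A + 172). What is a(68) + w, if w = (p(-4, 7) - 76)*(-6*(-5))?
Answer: 13080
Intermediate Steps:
a(A) = (-4 + A)*(172 + A)
p(V, y) = 0
w = -2280 (w = (0 - 76)*(-6*(-5)) = -76*30 = -2280)
a(68) + w = (-688 + 68² + 168*68) - 2280 = (-688 + 4624 + 11424) - 2280 = 15360 - 2280 = 13080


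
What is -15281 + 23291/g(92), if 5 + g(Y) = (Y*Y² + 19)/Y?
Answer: -11890249635/778247 ≈ -15278.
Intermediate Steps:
g(Y) = -5 + (19 + Y³)/Y (g(Y) = -5 + (Y*Y² + 19)/Y = -5 + (Y³ + 19)/Y = -5 + (19 + Y³)/Y)
-15281 + 23291/g(92) = -15281 + 23291/(-5 + 92² + 19/92) = -15281 + 23291/(-5 + 8464 + 19*(1/92)) = -15281 + 23291/(-5 + 8464 + 19/92) = -15281 + 23291/(778247/92) = -15281 + 23291*(92/778247) = -15281 + 2142772/778247 = -11890249635/778247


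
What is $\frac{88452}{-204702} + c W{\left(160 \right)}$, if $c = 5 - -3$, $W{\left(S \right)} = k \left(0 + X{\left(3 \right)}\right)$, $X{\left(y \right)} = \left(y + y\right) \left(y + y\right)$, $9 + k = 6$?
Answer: $- \frac{29491830}{34117} \approx -864.43$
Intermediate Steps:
$k = -3$ ($k = -9 + 6 = -3$)
$X{\left(y \right)} = 4 y^{2}$ ($X{\left(y \right)} = 2 y 2 y = 4 y^{2}$)
$W{\left(S \right)} = -108$ ($W{\left(S \right)} = - 3 \left(0 + 4 \cdot 3^{2}\right) = - 3 \left(0 + 4 \cdot 9\right) = - 3 \left(0 + 36\right) = \left(-3\right) 36 = -108$)
$c = 8$ ($c = 5 + 3 = 8$)
$\frac{88452}{-204702} + c W{\left(160 \right)} = \frac{88452}{-204702} + 8 \left(-108\right) = 88452 \left(- \frac{1}{204702}\right) - 864 = - \frac{14742}{34117} - 864 = - \frac{29491830}{34117}$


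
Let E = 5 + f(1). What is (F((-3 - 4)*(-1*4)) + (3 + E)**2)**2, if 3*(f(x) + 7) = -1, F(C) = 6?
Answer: 3364/81 ≈ 41.531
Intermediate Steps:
f(x) = -22/3 (f(x) = -7 + (1/3)*(-1) = -7 - 1/3 = -22/3)
E = -7/3 (E = 5 - 22/3 = -7/3 ≈ -2.3333)
(F((-3 - 4)*(-1*4)) + (3 + E)**2)**2 = (6 + (3 - 7/3)**2)**2 = (6 + (2/3)**2)**2 = (6 + 4/9)**2 = (58/9)**2 = 3364/81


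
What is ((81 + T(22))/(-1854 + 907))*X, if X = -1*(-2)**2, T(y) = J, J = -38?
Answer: 172/947 ≈ 0.18163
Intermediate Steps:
T(y) = -38
X = -4 (X = -1*4 = -4)
((81 + T(22))/(-1854 + 907))*X = ((81 - 38)/(-1854 + 907))*(-4) = (43/(-947))*(-4) = (43*(-1/947))*(-4) = -43/947*(-4) = 172/947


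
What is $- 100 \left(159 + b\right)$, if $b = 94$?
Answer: $-25300$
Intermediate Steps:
$- 100 \left(159 + b\right) = - 100 \left(159 + 94\right) = \left(-100\right) 253 = -25300$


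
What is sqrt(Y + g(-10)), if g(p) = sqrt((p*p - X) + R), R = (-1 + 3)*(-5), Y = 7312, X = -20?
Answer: sqrt(7312 + sqrt(110)) ≈ 85.572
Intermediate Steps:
R = -10 (R = 2*(-5) = -10)
g(p) = sqrt(10 + p**2) (g(p) = sqrt((p*p - 1*(-20)) - 10) = sqrt((p**2 + 20) - 10) = sqrt((20 + p**2) - 10) = sqrt(10 + p**2))
sqrt(Y + g(-10)) = sqrt(7312 + sqrt(10 + (-10)**2)) = sqrt(7312 + sqrt(10 + 100)) = sqrt(7312 + sqrt(110))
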